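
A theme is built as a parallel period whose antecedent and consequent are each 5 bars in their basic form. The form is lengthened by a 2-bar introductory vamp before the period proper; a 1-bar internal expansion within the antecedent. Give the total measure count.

Basic parallel period: 5 + 5 = 10 bars.
10 (basic form) + 2 (introduction) + 1 (internal expansion) = 13.

13 measures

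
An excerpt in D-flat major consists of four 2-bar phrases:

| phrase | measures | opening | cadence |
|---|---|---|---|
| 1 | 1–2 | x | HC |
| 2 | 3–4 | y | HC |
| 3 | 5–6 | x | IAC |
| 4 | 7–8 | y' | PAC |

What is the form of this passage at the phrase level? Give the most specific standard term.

parallel double period

Four phrases in two halves: the first half (mm. 1–4) ends with a half cadence, the second (mm. 5-8) with a perfect authentic cadence — a large antecedent–consequent pair, i.e. a double period.
Phrase 3 begins with the same material as phrase 1, making it parallel.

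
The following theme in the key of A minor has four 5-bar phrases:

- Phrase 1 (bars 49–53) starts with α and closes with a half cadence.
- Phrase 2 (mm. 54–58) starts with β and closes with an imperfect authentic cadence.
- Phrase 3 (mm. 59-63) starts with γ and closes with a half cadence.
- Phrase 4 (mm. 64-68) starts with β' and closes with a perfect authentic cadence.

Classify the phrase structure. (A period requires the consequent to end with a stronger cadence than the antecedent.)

Four phrases in two halves: the first half (mm. 49–58) ends with an imperfect authentic cadence, the second (mm. 59–68) with a perfect authentic cadence — a large antecedent–consequent pair, i.e. a double period.
Phrase 3 begins with different material from phrase 1, making it contrasting.

contrasting double period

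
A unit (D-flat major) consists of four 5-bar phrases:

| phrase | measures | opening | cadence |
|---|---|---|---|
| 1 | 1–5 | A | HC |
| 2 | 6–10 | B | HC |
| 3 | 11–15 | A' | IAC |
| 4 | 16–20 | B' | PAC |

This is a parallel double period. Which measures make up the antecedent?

measures 1–10

In a double period the first pair of phrases (ending half cadence) is the large antecedent and the second pair (ending perfect authentic cadence) is the large consequent; the antecedent is measures 1–10.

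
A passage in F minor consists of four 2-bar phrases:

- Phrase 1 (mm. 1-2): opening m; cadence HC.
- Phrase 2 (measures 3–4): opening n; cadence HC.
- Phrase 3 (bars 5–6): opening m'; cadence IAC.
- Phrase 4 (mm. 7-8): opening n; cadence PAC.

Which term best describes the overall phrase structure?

Four phrases in two halves: the first half (measures 1-4) ends with a half cadence, the second (measures 5–8) with a perfect authentic cadence — a large antecedent–consequent pair, i.e. a double period.
Phrase 3 begins with the same material as phrase 1, making it parallel.

parallel double period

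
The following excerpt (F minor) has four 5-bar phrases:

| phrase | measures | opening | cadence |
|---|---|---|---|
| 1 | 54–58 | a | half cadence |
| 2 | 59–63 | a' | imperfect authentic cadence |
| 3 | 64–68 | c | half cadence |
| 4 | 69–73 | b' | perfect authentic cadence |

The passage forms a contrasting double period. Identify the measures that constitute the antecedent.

In a double period the four phrases pair into a large antecedent (phrases 1–2, ending imperfect authentic cadence) and a large consequent (phrases 3–4, ending perfect authentic cadence). The antecedent spans mm. 54–63.

measures 54–63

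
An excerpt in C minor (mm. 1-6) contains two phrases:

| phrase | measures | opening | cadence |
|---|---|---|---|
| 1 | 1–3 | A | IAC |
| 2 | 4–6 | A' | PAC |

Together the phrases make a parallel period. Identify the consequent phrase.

The phrase ending with the weaker cadence (imperfect authentic cadence) is the antecedent; the one ending more conclusively (perfect authentic cadence) is the consequent. The consequent is phrase 2.

phrase 2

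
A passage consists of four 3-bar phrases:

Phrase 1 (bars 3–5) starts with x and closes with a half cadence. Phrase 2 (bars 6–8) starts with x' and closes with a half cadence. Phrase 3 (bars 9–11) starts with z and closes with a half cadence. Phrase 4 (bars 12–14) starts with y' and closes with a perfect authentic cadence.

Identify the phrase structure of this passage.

contrasting double period

Four phrases in two halves: the first half (bars 3-8) ends with a half cadence, the second (bars 9–14) with a perfect authentic cadence — a large antecedent–consequent pair, i.e. a double period.
Phrase 3 begins with different material from phrase 1, making it contrasting.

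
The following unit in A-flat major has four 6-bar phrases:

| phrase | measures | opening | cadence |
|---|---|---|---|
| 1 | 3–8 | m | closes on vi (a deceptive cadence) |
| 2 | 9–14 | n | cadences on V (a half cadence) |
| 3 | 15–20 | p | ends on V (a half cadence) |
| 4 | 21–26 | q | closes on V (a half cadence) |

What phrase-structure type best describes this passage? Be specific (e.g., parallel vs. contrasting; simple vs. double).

Phrase 4 ends with a half cadence, no stronger than phrase 2's half cadence, so the four phrases do not form a double period; nor do phrases 3–4 duplicate 1–2, so it is not a repeated period. With no phrase reaching a conclusive cadence, the passage is a phrase group.

phrase group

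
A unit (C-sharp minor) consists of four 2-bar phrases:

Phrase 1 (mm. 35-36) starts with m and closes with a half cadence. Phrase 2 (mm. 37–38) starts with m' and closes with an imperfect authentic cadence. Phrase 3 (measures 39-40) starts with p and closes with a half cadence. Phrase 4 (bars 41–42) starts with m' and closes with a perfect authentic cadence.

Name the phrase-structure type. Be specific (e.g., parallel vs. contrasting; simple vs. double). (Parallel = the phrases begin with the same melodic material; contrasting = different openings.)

Four phrases in two halves: the first half (bars 35–38) ends with an imperfect authentic cadence, the second (mm. 39–42) with a perfect authentic cadence — a large antecedent–consequent pair, i.e. a double period.
Phrase 3 begins with different material from phrase 1, making it contrasting.

contrasting double period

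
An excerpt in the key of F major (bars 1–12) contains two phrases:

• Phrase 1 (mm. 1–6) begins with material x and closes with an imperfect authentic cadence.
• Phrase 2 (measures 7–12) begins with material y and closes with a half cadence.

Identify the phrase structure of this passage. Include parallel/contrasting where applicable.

phrase group

The second phrase closes with a half cadence, which is not stronger than the first phrase's imperfect authentic cadence; without a weak→strong cadential pair there is no antecedent–consequent relationship, so this is a phrase group rather than a period.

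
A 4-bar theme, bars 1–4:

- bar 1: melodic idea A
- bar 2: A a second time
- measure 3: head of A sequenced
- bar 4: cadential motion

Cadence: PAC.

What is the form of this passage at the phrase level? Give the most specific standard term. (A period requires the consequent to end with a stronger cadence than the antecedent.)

Basic idea (bar 1) + its repetition (m. 2) form the presentation; fragmentation and cadence (measures 3-4) form the continuation — the 4-bar whole is a sentence.

sentence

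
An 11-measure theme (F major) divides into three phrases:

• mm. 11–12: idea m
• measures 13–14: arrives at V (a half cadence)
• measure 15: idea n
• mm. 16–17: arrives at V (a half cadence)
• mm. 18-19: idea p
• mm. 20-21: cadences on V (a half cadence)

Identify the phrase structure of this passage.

phrase group

The final phrase closes with a half cadence, which is not stronger than the preceding half cadence; the 3 phrases lack an overall antecedent–consequent design and so form a phrase group.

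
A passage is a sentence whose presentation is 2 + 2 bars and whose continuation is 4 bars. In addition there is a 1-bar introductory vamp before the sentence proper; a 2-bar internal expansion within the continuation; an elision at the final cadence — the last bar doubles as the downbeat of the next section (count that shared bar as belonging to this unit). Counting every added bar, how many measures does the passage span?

11 measures

Basic sentence: 2 + 2 + 4 = 8 bars.
8 (basic form) + 1 (introduction) + 2 (internal expansion) = 11.
The elision shares a bar with the next section but does not change this unit's count.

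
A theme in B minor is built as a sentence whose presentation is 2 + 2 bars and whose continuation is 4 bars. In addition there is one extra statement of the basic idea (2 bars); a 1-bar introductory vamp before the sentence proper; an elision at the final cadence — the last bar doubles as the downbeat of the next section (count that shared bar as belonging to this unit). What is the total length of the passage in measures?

Basic sentence: 2 + 2 + 4 = 8 bars.
8 (basic form) + 2 (extra statement) + 1 (introduction) = 11.
The elision shares a bar with the next section but does not change this unit's count.

11 measures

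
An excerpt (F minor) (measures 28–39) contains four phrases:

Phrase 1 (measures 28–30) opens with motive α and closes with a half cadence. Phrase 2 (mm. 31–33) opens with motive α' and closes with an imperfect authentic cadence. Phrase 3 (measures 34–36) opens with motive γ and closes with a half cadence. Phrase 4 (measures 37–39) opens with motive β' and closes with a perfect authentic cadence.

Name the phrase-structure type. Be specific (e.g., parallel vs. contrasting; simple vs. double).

contrasting double period

Four phrases in two halves: the first half (mm. 28–33) ends with an imperfect authentic cadence, the second (measures 34–39) with a perfect authentic cadence — a large antecedent–consequent pair, i.e. a double period.
Phrase 3 begins with different material from phrase 1, making it contrasting.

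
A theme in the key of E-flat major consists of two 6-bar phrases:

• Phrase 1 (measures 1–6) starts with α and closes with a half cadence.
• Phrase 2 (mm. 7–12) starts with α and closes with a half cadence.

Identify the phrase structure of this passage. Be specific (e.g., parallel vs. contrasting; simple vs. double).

Both phrases have the same opening (α) and the same cadence (half cadence): the second is a restatement, not a consequent, so this is a repeated phrase rather than a period.

repeated phrase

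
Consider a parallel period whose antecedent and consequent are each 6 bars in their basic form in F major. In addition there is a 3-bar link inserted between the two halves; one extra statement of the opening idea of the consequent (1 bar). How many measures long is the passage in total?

Basic parallel period: 6 + 6 = 12 bars.
12 (basic form) + 3 (link) + 1 (extra statement) = 16.

16 measures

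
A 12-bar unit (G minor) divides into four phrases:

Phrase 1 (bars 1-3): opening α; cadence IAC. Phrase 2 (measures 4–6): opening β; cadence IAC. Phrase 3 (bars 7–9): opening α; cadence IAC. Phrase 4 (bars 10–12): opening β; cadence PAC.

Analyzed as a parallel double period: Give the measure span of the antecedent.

In a double period the four phrases pair into a large antecedent (phrases 1–2, ending imperfect authentic cadence) and a large consequent (phrases 3–4, ending perfect authentic cadence). The antecedent spans bars 1-6.

measures 1–6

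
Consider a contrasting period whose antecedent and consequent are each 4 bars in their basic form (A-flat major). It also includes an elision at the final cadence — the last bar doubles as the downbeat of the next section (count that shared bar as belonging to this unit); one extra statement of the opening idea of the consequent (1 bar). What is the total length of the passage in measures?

9 measures

Basic contrasting period: 4 + 4 = 8 bars.
8 (basic form) + 1 (extra statement) = 9.
The elision shares a bar with the next section but does not change this unit's count.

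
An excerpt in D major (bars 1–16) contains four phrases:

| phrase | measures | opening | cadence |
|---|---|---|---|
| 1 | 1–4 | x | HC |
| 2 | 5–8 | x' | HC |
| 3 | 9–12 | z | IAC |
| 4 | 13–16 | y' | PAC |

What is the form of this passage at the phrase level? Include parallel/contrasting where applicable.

Four phrases in two halves: the first half (mm. 1–8) ends with a half cadence, the second (mm. 9–16) with a perfect authentic cadence — a large antecedent–consequent pair, i.e. a double period.
Phrase 3 begins with different material from phrase 1, making it contrasting.

contrasting double period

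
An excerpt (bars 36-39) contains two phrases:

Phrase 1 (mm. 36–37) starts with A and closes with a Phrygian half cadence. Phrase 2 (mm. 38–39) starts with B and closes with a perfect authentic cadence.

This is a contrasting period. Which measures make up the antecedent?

measures 36–37

The phrase ending with the weaker cadence (Phrygian half cadence) is the antecedent; the one ending more conclusively (perfect authentic cadence) is the consequent. The antecedent is measures 36–37.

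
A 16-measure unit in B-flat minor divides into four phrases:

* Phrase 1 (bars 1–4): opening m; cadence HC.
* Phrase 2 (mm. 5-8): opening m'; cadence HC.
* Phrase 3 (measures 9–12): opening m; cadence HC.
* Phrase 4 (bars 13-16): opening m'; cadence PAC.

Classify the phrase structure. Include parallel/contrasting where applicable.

Four phrases in two halves: the first half (mm. 1–8) ends with a half cadence, the second (measures 9-16) with a perfect authentic cadence — a large antecedent–consequent pair, i.e. a double period.
Phrase 3 begins with the same material as phrase 1, making it parallel.

parallel double period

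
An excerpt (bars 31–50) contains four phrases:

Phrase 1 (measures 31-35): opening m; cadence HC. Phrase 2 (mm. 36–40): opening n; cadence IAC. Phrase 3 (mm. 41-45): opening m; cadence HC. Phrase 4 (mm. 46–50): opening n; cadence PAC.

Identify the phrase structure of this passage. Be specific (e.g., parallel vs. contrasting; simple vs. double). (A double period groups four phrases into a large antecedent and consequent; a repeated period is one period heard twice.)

parallel double period

Four phrases in two halves: the first half (measures 31–40) ends with an imperfect authentic cadence, the second (bars 41-50) with a perfect authentic cadence — a large antecedent–consequent pair, i.e. a double period.
Phrase 3 begins with the same material as phrase 1, making it parallel.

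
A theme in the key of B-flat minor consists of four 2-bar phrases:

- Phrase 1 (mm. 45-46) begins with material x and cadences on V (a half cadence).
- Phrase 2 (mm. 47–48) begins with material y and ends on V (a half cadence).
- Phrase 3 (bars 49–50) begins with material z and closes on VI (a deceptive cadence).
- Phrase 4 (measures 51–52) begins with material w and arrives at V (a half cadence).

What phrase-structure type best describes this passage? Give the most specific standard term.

Phrase 4 ends with a half cadence, no stronger than phrase 2's half cadence, so the four phrases do not form a double period; nor do phrases 3–4 duplicate 1–2, so it is not a repeated period. With no phrase reaching a conclusive cadence, the passage is a phrase group.

phrase group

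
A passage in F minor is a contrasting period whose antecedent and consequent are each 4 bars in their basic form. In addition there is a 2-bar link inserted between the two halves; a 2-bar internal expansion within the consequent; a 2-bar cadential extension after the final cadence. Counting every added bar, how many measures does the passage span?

14 measures

Basic contrasting period: 4 + 4 = 8 bars.
8 (basic form) + 2 (link) + 2 (internal expansion) + 2 (cadential extension) = 14.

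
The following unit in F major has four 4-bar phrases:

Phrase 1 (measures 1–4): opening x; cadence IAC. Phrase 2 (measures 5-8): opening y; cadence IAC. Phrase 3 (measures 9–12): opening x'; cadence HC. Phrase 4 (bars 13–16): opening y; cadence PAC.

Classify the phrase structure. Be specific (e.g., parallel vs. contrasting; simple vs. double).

Four phrases in two halves: the first half (measures 1-8) ends with an imperfect authentic cadence, the second (measures 9–16) with a perfect authentic cadence — a large antecedent–consequent pair, i.e. a double period.
Phrase 3 begins with the same material as phrase 1, making it parallel.

parallel double period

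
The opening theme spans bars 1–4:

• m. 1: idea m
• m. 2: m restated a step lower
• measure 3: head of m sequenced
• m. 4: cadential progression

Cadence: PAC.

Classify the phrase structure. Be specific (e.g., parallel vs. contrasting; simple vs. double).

sentence

Basic idea (measure 1) + its repetition (m. 2) form the presentation; fragmentation and cadence (measures 3–4) form the continuation — the 4-bar whole is a sentence.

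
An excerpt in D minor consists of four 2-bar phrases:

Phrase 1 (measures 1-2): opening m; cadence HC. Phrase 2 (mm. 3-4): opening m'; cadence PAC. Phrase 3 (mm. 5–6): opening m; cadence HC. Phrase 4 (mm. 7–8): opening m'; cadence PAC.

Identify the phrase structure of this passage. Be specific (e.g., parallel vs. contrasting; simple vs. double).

repeated period

The cadence pattern HC–PAC–HC–PAC is weak–strong twice, and phrases 3–4 restate phrases 1–2: a period heard twice, not a double period (which would end weakly at phrase 2).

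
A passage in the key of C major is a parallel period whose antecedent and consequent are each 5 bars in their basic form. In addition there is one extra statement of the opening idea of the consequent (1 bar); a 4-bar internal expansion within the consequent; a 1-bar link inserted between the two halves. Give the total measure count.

16 measures

Basic parallel period: 5 + 5 = 10 bars.
10 (basic form) + 1 (extra statement) + 4 (internal expansion) + 1 (link) = 16.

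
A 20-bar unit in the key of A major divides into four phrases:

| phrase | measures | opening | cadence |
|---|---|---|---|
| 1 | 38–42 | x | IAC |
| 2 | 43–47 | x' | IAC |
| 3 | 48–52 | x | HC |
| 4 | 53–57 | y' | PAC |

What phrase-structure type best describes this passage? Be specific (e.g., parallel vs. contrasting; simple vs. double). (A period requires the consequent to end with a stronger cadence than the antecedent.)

parallel double period

Four phrases in two halves: the first half (bars 38–47) ends with an imperfect authentic cadence, the second (bars 48–57) with a perfect authentic cadence — a large antecedent–consequent pair, i.e. a double period.
Phrase 3 begins with the same material as phrase 1, making it parallel.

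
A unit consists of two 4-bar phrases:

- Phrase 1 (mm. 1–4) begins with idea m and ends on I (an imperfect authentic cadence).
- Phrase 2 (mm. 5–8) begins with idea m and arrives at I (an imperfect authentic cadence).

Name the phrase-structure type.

Both phrases have the same opening (m) and the same cadence (imperfect authentic cadence): the second is a restatement, not a consequent, so this is a repeated phrase rather than a period.

repeated phrase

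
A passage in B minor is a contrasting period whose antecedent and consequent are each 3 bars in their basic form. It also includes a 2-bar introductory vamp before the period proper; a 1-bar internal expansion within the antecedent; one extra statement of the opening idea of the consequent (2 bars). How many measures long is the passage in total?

Basic contrasting period: 3 + 3 = 6 bars.
6 (basic form) + 2 (introduction) + 1 (internal expansion) + 2 (extra statement) = 11.

11 measures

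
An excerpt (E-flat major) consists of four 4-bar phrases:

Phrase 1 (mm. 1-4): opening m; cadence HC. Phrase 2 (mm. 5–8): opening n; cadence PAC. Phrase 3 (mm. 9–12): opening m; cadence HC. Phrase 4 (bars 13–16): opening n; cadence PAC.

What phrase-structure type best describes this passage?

The cadence pattern HC–PAC–HC–PAC is weak–strong twice, and phrases 3–4 restate phrases 1–2: a period heard twice, not a double period (which would end weakly at phrase 2).

repeated period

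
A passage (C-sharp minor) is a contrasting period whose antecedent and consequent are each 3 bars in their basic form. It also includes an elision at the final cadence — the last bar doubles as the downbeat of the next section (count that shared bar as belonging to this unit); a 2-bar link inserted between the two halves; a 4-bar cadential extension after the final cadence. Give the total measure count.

Basic contrasting period: 3 + 3 = 6 bars.
6 (basic form) + 2 (link) + 4 (cadential extension) = 12.
The elision shares a bar with the next section but does not change this unit's count.

12 measures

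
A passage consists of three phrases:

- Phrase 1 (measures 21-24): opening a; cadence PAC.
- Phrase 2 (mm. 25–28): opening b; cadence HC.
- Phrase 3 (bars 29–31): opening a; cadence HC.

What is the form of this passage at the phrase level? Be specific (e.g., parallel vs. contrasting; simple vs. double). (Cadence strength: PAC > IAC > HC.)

The final phrase closes with a half cadence, which is not stronger than the preceding half cadence; the 3 phrases lack an overall antecedent–consequent design and so form a phrase group.

phrase group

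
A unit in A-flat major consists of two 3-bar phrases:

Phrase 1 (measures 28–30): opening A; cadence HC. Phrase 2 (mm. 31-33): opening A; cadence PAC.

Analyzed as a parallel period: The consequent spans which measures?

measures 31–33

The antecedent is the phrase ending with the weaker cadence (half cadence, phrase 1) and the consequent the one ending more conclusively (perfect authentic cadence, phrase 2); the consequent is measures 31-33.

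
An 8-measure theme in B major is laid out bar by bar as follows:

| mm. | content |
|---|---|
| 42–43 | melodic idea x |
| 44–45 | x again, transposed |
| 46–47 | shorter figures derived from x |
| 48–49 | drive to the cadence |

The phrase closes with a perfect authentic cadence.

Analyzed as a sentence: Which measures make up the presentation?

The presentation of a sentence is the basic idea (mm. 42–43) plus its repetition (mm. 44-45); the presentation is therefore mm. 42–45.

measures 42–45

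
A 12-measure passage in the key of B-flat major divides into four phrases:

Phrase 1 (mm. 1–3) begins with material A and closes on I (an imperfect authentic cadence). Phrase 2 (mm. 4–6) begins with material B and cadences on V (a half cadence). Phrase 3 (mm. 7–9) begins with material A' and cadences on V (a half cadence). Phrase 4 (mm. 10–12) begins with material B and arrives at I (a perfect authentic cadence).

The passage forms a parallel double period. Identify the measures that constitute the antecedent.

measures 1–6

In a double period the four phrases pair into a large antecedent (phrases 1–2, ending half cadence) and a large consequent (phrases 3–4, ending perfect authentic cadence). The antecedent spans bars 1-6.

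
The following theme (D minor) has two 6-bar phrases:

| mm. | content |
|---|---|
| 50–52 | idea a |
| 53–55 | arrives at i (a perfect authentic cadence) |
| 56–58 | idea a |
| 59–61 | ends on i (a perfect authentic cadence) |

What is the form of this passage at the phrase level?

repeated phrase

Both phrases have the same opening (a) and the same cadence (perfect authentic cadence): the second is a restatement, not a consequent, so this is a repeated phrase rather than a period.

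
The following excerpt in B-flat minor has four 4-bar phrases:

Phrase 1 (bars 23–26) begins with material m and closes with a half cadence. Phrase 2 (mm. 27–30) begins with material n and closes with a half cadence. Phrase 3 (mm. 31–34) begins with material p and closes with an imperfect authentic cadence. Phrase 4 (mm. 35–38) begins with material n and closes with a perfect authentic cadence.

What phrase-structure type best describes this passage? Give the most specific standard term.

contrasting double period

Four phrases in two halves: the first half (measures 23–30) ends with a half cadence, the second (mm. 31–38) with a perfect authentic cadence — a large antecedent–consequent pair, i.e. a double period.
Phrase 3 begins with different material from phrase 1, making it contrasting.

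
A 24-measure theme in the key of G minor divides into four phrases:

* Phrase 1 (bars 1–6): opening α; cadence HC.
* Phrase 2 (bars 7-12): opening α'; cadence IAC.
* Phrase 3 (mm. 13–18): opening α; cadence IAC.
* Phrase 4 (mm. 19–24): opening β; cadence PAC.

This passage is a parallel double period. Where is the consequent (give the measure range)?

measures 13–24

In a double period the four phrases pair into a large antecedent (phrases 1–2, ending imperfect authentic cadence) and a large consequent (phrases 3–4, ending perfect authentic cadence). The consequent spans measures 13–24.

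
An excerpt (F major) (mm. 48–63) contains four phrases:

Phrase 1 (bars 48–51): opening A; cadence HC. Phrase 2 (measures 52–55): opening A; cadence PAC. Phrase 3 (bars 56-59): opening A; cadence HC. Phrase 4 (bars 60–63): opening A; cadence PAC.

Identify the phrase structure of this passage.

repeated period

The cadence pattern HC–PAC–HC–PAC is weak–strong twice, and phrases 3–4 restate phrases 1–2: a period heard twice, not a double period (which would end weakly at phrase 2).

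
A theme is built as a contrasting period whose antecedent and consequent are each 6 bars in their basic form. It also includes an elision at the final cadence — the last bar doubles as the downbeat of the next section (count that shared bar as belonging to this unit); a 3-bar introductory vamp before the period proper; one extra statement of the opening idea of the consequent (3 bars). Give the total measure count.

18 measures

Basic contrasting period: 6 + 6 = 12 bars.
12 (basic form) + 3 (introduction) + 3 (extra statement) = 18.
The elision shares a bar with the next section but does not change this unit's count.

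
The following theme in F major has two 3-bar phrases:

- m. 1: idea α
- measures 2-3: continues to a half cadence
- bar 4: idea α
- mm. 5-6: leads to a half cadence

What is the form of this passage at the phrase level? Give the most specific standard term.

Both phrases have the same opening (α) and the same cadence (half cadence): the second is a restatement, not a consequent, so this is a repeated phrase rather than a period.

repeated phrase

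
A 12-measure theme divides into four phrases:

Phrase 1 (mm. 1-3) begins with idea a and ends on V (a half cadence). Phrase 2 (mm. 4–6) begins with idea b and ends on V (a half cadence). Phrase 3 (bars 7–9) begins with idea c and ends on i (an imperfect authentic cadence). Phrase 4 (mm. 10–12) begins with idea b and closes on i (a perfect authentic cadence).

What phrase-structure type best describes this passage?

Four phrases in two halves: the first half (mm. 1-6) ends with a half cadence, the second (measures 7–12) with a perfect authentic cadence — a large antecedent–consequent pair, i.e. a double period.
Phrase 3 begins with different material from phrase 1, making it contrasting.

contrasting double period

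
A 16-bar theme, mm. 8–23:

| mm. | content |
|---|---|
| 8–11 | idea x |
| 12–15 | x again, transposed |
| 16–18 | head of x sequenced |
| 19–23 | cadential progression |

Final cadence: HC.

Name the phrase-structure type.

sentence

Basic idea (measures 8–11) + its repetition (mm. 12–15) form the presentation; fragmentation and cadence (measures 16-23) form the continuation — the 16-bar whole is a sentence.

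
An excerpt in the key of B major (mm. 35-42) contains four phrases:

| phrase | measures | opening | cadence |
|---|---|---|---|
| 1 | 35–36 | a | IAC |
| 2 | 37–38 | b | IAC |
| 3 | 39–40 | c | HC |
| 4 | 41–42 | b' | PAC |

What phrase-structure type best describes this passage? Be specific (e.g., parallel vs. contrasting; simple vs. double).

contrasting double period

Four phrases in two halves: the first half (mm. 35–38) ends with an imperfect authentic cadence, the second (mm. 39–42) with a perfect authentic cadence — a large antecedent–consequent pair, i.e. a double period.
Phrase 3 begins with different material from phrase 1, making it contrasting.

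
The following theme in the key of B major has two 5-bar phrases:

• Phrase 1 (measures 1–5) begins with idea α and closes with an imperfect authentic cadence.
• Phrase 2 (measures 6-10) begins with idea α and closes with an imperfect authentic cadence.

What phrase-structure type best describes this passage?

Both phrases have the same opening (α) and the same cadence (imperfect authentic cadence): the second is a restatement, not a consequent, so this is a repeated phrase rather than a period.

repeated phrase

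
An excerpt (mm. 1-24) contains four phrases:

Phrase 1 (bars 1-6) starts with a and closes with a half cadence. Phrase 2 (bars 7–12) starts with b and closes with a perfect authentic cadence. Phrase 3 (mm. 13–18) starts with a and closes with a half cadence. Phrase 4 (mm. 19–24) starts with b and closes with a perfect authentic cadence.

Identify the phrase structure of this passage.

The cadence pattern HC–PAC–HC–PAC is weak–strong twice, and phrases 3–4 restate phrases 1–2: a period heard twice, not a double period (which would end weakly at phrase 2).

repeated period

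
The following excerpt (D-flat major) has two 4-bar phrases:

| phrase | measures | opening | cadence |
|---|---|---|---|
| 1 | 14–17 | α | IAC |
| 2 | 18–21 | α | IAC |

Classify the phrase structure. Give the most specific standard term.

repeated phrase

Both phrases have the same opening (α) and the same cadence (imperfect authentic cadence): the second is a restatement, not a consequent, so this is a repeated phrase rather than a period.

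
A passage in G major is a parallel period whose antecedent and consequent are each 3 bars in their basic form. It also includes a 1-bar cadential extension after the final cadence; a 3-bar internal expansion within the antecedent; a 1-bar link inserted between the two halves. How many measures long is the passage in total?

11 measures

Basic parallel period: 3 + 3 = 6 bars.
6 (basic form) + 1 (cadential extension) + 3 (internal expansion) + 1 (link) = 11.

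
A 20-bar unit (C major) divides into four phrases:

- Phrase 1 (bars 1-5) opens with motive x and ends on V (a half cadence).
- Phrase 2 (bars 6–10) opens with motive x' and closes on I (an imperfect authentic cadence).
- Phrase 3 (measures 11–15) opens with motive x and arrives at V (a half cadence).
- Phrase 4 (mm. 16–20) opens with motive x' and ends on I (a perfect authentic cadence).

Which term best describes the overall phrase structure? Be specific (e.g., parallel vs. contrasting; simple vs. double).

Four phrases in two halves: the first half (mm. 1–10) ends with an imperfect authentic cadence, the second (mm. 11–20) with a perfect authentic cadence — a large antecedent–consequent pair, i.e. a double period.
Phrase 3 begins with the same material as phrase 1, making it parallel.

parallel double period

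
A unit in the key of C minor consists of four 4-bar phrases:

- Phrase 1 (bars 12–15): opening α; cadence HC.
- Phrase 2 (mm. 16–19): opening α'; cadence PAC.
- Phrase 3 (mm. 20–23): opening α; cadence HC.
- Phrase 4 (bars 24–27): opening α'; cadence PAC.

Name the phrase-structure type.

repeated period

The cadence pattern HC–PAC–HC–PAC is weak–strong twice, and phrases 3–4 restate phrases 1–2: a period heard twice, not a double period (which would end weakly at phrase 2).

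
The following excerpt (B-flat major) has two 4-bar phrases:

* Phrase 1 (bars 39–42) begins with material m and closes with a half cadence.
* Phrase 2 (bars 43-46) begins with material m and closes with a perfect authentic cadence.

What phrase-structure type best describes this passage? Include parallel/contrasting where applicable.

parallel period

Phrase 1 ends with a half cadence (weaker) and phrase 2 with a perfect authentic cadence (stronger): antecedent + consequent = a period.
The two phrases open with the same material (m / m), so the period is parallel.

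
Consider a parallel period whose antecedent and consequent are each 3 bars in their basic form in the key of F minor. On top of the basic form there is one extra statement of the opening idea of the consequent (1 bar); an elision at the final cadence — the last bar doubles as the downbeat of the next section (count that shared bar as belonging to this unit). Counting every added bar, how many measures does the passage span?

Basic parallel period: 3 + 3 = 6 bars.
6 (basic form) + 1 (extra statement) = 7.
The elision shares a bar with the next section but does not change this unit's count.

7 measures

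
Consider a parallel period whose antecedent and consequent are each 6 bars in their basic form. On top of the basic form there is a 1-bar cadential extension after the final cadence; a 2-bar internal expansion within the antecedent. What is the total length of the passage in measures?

Basic parallel period: 6 + 6 = 12 bars.
12 (basic form) + 1 (cadential extension) + 2 (internal expansion) = 15.

15 measures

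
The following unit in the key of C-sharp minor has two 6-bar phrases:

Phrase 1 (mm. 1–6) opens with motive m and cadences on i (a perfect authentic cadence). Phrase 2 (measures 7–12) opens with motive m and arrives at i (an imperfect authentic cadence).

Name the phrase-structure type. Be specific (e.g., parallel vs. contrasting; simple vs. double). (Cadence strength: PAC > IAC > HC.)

The second phrase closes with an imperfect authentic cadence, which is not stronger than the first phrase's perfect authentic cadence; without a weak→strong cadential pair there is no antecedent–consequent relationship, so this is a phrase group rather than a period.

phrase group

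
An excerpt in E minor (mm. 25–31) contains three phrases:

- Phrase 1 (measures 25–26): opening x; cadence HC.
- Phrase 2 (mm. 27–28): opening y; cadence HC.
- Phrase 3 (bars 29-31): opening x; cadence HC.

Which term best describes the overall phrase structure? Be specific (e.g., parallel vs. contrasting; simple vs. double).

phrase group

The final phrase closes with a half cadence, which is not stronger than the preceding half cadence; the 3 phrases lack an overall antecedent–consequent design and so form a phrase group.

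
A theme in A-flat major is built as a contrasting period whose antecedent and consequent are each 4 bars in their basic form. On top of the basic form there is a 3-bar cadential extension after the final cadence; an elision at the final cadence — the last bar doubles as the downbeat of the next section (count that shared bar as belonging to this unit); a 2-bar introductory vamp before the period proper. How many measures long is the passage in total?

Basic contrasting period: 4 + 4 = 8 bars.
8 (basic form) + 3 (cadential extension) + 2 (introduction) = 13.
The elision shares a bar with the next section but does not change this unit's count.

13 measures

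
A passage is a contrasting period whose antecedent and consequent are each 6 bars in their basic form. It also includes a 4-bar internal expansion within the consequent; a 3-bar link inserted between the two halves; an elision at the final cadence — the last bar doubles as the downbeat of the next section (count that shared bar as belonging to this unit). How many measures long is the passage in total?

Basic contrasting period: 6 + 6 = 12 bars.
12 (basic form) + 4 (internal expansion) + 3 (link) = 19.
The elision shares a bar with the next section but does not change this unit's count.

19 measures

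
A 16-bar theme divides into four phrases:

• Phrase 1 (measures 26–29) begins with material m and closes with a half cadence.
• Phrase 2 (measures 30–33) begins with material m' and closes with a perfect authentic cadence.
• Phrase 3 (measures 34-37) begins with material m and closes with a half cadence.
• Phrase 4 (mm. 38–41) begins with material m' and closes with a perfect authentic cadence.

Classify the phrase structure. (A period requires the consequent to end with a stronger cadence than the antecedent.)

The cadence pattern HC–PAC–HC–PAC is weak–strong twice, and phrases 3–4 restate phrases 1–2: a period heard twice, not a double period (which would end weakly at phrase 2).

repeated period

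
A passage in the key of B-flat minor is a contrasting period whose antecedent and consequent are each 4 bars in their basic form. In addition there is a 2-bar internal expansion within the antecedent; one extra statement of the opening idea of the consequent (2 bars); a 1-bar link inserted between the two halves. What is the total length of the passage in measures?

13 measures

Basic contrasting period: 4 + 4 = 8 bars.
8 (basic form) + 2 (internal expansion) + 2 (extra statement) + 1 (link) = 13.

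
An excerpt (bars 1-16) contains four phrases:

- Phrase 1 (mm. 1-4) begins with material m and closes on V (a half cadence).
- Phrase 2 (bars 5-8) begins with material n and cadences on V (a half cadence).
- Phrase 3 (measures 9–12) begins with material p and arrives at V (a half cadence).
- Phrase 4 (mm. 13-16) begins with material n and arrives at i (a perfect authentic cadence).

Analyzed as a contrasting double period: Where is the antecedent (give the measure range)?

measures 1–8

In a double period the four phrases pair into a large antecedent (phrases 1–2, ending half cadence) and a large consequent (phrases 3–4, ending perfect authentic cadence). The antecedent spans measures 1–8.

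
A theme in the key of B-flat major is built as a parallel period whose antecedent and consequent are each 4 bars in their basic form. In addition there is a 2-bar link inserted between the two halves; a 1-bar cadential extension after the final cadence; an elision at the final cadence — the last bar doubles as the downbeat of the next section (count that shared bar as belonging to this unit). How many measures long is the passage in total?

Basic parallel period: 4 + 4 = 8 bars.
8 (basic form) + 2 (link) + 1 (cadential extension) = 11.
The elision shares a bar with the next section but does not change this unit's count.

11 measures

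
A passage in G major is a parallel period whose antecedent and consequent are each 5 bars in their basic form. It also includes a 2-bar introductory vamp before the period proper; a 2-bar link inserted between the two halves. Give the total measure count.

14 measures

Basic parallel period: 5 + 5 = 10 bars.
10 (basic form) + 2 (introduction) + 2 (link) = 14.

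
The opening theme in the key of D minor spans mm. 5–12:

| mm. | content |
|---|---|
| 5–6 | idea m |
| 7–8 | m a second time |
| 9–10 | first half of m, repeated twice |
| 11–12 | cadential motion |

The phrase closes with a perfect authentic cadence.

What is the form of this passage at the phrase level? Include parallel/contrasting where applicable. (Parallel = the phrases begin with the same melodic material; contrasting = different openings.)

Basic idea (measures 5–6) + its repetition (mm. 7–8) form the presentation; fragmentation and cadence (mm. 9–12) form the continuation — the 8-bar whole is a sentence.

sentence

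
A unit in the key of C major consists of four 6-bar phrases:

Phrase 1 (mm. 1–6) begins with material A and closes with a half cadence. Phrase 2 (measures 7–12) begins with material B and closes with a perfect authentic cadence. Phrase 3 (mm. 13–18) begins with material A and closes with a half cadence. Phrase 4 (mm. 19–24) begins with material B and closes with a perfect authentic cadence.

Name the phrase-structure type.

repeated period

The cadence pattern HC–PAC–HC–PAC is weak–strong twice, and phrases 3–4 restate phrases 1–2: a period heard twice, not a double period (which would end weakly at phrase 2).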